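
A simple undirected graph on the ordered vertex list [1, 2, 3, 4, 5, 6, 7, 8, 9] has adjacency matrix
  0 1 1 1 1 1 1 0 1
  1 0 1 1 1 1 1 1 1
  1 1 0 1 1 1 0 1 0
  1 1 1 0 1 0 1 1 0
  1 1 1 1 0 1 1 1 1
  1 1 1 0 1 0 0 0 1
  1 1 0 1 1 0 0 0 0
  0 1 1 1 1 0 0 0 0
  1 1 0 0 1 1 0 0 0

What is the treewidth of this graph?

A width-4 tree decomposition is:
Bags: B1 = {1, 2, 3, 4, 5}  B2 = {1, 2, 4, 5, 7}  B3 = {1, 2, 3, 5, 6}  B4 = {2, 3, 4, 5, 8}  B5 = {1, 2, 5, 6, 9}
Tree: B1–B2, B1–B3, B1–B4, B3–B5
The largest bag has 5 vertices, giving width 4; this decomposition certifies tw(G) ≤ 4. For the lower bound, the 5 vertices {2, 3, 4, 5, 8} are pairwise adjacent, and any tree decomposition puts a clique entirely inside one bag — forcing width ≥ 4. Therefore the treewidth is 4.

4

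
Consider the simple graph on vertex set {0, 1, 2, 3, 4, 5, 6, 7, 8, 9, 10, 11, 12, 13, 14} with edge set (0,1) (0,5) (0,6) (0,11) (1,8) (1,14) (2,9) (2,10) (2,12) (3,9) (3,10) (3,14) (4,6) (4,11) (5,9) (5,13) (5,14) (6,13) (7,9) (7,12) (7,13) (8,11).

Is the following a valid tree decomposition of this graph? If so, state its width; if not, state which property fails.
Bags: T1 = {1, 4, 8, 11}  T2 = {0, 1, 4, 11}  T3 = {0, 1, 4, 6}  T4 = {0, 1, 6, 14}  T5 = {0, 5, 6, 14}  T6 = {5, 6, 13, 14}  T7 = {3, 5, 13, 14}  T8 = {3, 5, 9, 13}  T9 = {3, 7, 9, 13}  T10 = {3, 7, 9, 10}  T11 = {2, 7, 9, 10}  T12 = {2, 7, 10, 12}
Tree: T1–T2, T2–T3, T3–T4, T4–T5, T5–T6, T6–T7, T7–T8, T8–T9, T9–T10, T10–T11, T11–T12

Every vertex of G appears in some bag (union = {0, 1, 2, 3, 4, 5, 6, 7, 8, 9, 10, 11, 12, 13, 14}); every edge is covered by a bag; and for each vertex v the set of bags containing v is connected in the bag tree. The decomposition is therefore valid. The largest bag has 4 vertices, so the width is 3.

Yes; width 3.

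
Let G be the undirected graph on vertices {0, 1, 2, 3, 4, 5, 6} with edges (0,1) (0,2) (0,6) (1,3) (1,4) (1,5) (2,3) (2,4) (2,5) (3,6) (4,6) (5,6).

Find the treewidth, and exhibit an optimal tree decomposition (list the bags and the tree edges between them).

The largest bag has 4 vertices, giving width 3; this decomposition certifies tw(G) ≤ 3. For the lower bound: the 4 vertex sets {1,5}, {3,6}, {2}, {4} are disjoint, each induces a connected subgraph, and every pair is joined by at least one edge of G. Contracting each set to a single vertex therefore yields K_{4} as a minor, and since treewidth is minor-monotone, tw(G) ≥ tw(K_{4}) = 3. Hence tw(G) = 3 exactly.

Treewidth 3.
One optimal decomposition is:
Bags: B1 = {1, 2, 5, 6}  B2 = {1, 2, 3, 6}  B3 = {1, 2, 4, 6}  B4 = {0, 1, 2, 6}
Tree: B1–B2, B2–B3, B3–B4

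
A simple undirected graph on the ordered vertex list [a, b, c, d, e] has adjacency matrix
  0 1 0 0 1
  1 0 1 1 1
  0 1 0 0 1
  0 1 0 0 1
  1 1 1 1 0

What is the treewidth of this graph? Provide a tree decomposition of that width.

Every bag has size at most 3, so the width is 3 − 1 = 2 and tw(G) ≤ 2. Conversely, {b, d, e} is a clique of size 3, and the vertices of any clique must share a bag in every tree decomposition; so some bag has ≥ 3 vertices and tw(G) ≥ 2. Combining the bounds, tw(G) = 2.

Treewidth 2.
One optimal decomposition is:
Bags: B1 = {b, c, e}  B2 = {b, d, e}  B3 = {a, b, e}
Tree: B1–B2, B2–B3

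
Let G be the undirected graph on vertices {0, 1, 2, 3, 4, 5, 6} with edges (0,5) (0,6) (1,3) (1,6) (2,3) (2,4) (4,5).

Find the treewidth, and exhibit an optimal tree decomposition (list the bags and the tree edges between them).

The largest bag has 3 vertices, giving width 2; this decomposition certifies tw(G) ≤ 2. For the lower bound, G contains the cycle 5–0–6–1–3–2–4–5, so G is not a forest; only forests have treewidth ≤ 1, hence tw(G) ≥ 2. Therefore the treewidth is 2.

Treewidth 2.
One optimal decomposition is:
Bags: B1 = {0, 5, 6}  B2 = {1, 5, 6}  B3 = {1, 3, 5}  B4 = {2, 3, 5}  B5 = {2, 4, 5}
Tree: B1–B2, B2–B3, B3–B4, B4–B5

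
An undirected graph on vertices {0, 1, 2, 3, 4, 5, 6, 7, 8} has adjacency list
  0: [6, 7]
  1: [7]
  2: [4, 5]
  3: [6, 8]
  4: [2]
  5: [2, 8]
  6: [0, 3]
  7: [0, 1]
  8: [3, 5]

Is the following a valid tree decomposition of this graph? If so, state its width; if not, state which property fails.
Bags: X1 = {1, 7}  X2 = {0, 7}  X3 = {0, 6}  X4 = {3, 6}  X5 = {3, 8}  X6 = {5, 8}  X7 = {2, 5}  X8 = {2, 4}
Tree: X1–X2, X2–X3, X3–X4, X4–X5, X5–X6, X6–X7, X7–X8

Vertex coverage: the bags together contain {0, 1, 2, 3, 4, 5, 6, 7, 8}, the full vertex set. Edge coverage: each edge of G has both endpoints in at least one bag. Running intersection: for every vertex, the bags containing it form a connected subtree. All three properties hold, so this is a valid tree decomposition of width max|bag| − 1 = 1, and hence tw(G) ≤ 1.

Yes; width 1.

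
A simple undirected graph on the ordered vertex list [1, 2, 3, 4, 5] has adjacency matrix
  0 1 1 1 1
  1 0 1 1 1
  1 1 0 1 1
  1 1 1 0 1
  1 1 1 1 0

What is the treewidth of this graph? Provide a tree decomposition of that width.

With just one bag of size 5, the width is 5 − 1 = 4, so tw(G) ≤ 4. Conversely, {1, 2, 3, 4, 5} is a clique of size 5, and the vertices of any clique must share a bag in every tree decomposition; so some bag has ≥ 5 vertices and tw(G) ≥ 4. Therefore the treewidth is 4.

Treewidth 4.
One such decomposition:
Bags: B1 = {1, 2, 3, 4, 5}
Tree: (single bag)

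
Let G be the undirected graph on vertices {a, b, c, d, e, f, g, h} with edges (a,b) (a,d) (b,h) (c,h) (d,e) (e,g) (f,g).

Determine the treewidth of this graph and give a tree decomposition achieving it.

Each bag holds 2 vertices, so the decomposition has width 1, which upper-bounds the treewidth. G has an edge, so its treewidth is at least 1. Combining the bounds, tw(G) = 1.

Treewidth 1.
One optimal decomposition is:
Bags: B1 = {f, g}  B2 = {e, g}  B3 = {d, e}  B4 = {a, d}  B5 = {a, b}  B6 = {b, h}  B7 = {c, h}
Tree: B1–B2, B2–B3, B3–B4, B4–B5, B5–B6, B6–B7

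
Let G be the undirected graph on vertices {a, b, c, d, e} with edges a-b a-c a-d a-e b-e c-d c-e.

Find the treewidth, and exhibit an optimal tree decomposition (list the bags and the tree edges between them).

The largest bag has 3 vertices, giving width 2; this decomposition certifies tw(G) ≤ 2. Conversely, {a, c, d} is a clique of size 3, and the vertices of any clique must share a bag in every tree decomposition; so some bag has ≥ 3 vertices and tw(G) ≥ 2. Hence tw(G) = 2 exactly.

Treewidth 2.
One such decomposition:
Bags: B1 = {a, b, e}  B2 = {a, c, e}  B3 = {a, c, d}
Tree: B1–B2, B2–B3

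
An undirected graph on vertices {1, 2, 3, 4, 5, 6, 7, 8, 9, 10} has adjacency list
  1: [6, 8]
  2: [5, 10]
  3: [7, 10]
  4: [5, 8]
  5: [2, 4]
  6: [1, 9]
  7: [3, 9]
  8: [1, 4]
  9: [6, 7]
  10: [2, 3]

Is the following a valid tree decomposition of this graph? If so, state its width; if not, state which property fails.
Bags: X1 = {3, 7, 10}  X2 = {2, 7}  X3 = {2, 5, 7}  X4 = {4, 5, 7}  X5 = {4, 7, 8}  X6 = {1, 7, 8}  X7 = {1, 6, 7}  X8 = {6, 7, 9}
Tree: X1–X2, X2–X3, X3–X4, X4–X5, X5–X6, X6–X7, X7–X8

No — edge (10,2) lies in no bag.

A tree decomposition must satisfy three properties: every vertex lies in some bag; for every edge, both endpoints lie together in some bag; and for every vertex, the bags containing it form a connected subtree. Here edge (10,2) lies in no bag, so the decomposition is invalid.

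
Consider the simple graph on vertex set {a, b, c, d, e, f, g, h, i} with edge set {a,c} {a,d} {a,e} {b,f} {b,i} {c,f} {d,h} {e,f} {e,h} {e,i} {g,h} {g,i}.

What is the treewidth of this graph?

A width-3 tree decomposition is:
Bags: B1 = {a, d, g, h}  B2 = {a, e, g, h}  B3 = {a, e, g, i}  B4 = {a, c, e, i}  B5 = {c, e, f, i}  B6 = {b, c, f, i}
Tree: B1–B2, B2–B3, B3–B4, B4–B5, B5–B6
The largest bag has 4 vertices, giving width 3; this decomposition certifies tw(G) ≤ 3. For the lower bound: the 4 vertex sets {d,g,h}, {a}, {e}, {b,c,f,i} are disjoint, each induces a connected subgraph, and every pair is joined by at least one edge of G. Contracting each set to a single vertex therefore yields K_{4} as a minor, and since treewidth is minor-monotone, tw(G) ≥ tw(K_{4}) = 3. The upper and lower bounds meet at 3, so that is the treewidth.

3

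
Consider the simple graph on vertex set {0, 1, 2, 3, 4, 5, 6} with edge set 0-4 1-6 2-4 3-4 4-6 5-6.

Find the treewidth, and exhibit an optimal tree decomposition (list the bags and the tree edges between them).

Treewidth 1.
One optimal decomposition is:
Bags: B1 = {4, 6}  B2 = {2, 4}  B3 = {5, 6}  B4 = {1, 6}  B5 = {0, 4}  B6 = {3, 4}
Tree: B1–B2, B1–B3, B1–B4, B2–B5, B1–B6

Every bag has size at most 2, so the width is 2 − 1 = 1 and tw(G) ≤ 1. Since G has at least one edge (e.g. 4–6), it is not an edgeless graph, so tw(G) ≥ 1. Combining the bounds, tw(G) = 1.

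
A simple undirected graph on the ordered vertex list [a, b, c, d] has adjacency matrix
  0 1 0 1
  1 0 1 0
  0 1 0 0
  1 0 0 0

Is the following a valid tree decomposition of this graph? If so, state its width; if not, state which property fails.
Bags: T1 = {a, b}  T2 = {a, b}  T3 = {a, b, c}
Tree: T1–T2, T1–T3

A tree decomposition must satisfy three properties: every vertex lies in some bag; for every edge, both endpoints lie together in some bag; and for every vertex, the bags containing it form a connected subtree. Here vertex d appears in no bag, so the decomposition is invalid.

No — vertex d appears in no bag.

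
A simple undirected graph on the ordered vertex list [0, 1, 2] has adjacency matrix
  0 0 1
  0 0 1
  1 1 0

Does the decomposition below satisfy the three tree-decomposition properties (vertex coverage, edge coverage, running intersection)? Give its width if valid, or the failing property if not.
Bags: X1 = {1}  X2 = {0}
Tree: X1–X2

No — vertex 2 appears in no bag.

A tree decomposition must satisfy three properties: every vertex lies in some bag; for every edge, both endpoints lie together in some bag; and for every vertex, the bags containing it form a connected subtree. Here vertex 2 appears in no bag, so the decomposition is invalid.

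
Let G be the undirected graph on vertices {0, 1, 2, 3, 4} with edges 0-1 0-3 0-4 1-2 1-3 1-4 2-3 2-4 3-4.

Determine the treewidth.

A width-3 tree decomposition is:
Bags: B1 = {1, 2, 3, 4}  B2 = {0, 1, 3, 4}
Tree: B1–B2
The largest bag has 4 vertices, giving width 3; this decomposition certifies tw(G) ≤ 3. Conversely, {0, 1, 3, 4} is a clique of size 4, and the vertices of any clique must share a bag in every tree decomposition; so some bag has ≥ 4 vertices and tw(G) ≥ 3. The upper and lower bounds meet at 3, so that is the treewidth.

3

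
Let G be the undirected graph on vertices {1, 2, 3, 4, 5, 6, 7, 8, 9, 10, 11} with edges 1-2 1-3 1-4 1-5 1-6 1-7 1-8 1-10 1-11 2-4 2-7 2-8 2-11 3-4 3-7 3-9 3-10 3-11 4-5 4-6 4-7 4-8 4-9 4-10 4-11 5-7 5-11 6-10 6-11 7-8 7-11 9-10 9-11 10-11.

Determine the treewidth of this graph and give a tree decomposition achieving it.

Every bag has size at most 5, so the width is 5 − 1 = 4 and tw(G) ≤ 4. For the lower bound, the 5 vertices {1, 2, 4, 7, 8} are pairwise adjacent, and any tree decomposition puts a clique entirely inside one bag — forcing width ≥ 4. Combining the bounds, tw(G) = 4.

Treewidth 4.
One such decomposition:
Bags: B1 = {1, 3, 4, 7, 11}  B2 = {1, 3, 4, 10, 11}  B3 = {1, 2, 4, 7, 11}  B4 = {1, 2, 4, 7, 8}  B5 = {1, 4, 6, 10, 11}  B6 = {3, 4, 9, 10, 11}  B7 = {1, 4, 5, 7, 11}
Tree: B1–B2, B1–B3, B3–B4, B2–B5, B2–B6, B1–B7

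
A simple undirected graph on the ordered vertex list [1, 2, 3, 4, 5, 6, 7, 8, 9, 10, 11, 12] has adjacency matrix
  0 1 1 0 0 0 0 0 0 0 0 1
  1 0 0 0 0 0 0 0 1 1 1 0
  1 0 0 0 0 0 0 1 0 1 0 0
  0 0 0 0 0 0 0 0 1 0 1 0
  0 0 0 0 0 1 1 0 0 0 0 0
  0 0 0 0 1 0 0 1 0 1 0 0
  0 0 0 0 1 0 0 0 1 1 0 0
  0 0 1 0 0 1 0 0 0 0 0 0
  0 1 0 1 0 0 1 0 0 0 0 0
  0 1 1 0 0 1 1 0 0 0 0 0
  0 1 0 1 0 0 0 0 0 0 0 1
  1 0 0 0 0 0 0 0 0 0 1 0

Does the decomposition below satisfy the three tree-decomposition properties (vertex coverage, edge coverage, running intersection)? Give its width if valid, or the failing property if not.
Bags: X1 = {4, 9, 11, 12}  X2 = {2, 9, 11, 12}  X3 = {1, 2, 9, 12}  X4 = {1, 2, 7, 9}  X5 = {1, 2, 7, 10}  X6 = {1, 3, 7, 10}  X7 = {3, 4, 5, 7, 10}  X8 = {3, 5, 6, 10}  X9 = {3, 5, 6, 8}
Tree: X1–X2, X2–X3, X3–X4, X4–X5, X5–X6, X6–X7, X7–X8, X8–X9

No — bags containing vertex 4 are not connected in the tree.

A tree decomposition must satisfy three properties: every vertex lies in some bag; for every edge, both endpoints lie together in some bag; and for every vertex, the bags containing it form a connected subtree. Here bags containing vertex 4 are not connected in the tree, so the decomposition is invalid.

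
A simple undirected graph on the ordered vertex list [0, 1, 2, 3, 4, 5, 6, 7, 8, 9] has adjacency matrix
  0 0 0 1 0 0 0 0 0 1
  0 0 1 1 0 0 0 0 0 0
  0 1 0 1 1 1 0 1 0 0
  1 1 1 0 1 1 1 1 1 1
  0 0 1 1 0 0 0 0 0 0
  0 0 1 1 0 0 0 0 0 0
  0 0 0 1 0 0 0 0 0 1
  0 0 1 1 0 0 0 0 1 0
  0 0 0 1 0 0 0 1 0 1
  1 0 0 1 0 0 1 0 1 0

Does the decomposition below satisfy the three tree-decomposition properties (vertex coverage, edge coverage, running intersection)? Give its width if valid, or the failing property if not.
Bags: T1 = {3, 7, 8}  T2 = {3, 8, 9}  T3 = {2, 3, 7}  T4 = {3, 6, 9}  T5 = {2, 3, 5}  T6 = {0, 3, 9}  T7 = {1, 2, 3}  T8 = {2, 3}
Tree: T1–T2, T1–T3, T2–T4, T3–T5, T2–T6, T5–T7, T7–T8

No — vertex 4 appears in no bag.

A tree decomposition must satisfy three properties: every vertex lies in some bag; for every edge, both endpoints lie together in some bag; and for every vertex, the bags containing it form a connected subtree. Here vertex 4 appears in no bag, so the decomposition is invalid.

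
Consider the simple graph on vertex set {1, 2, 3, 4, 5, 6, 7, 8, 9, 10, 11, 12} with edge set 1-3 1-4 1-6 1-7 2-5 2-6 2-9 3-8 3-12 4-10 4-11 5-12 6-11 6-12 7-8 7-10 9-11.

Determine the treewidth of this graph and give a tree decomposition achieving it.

Each bag holds 4 vertices, so the decomposition has width 3, which upper-bounds the treewidth. For the lower bound: the 4 vertex sets {2,5,9}, {11}, {6}, {1,3,4,12} are disjoint, each induces a connected subgraph, and every pair is joined by at least one edge of G. Contracting each set to a single vertex therefore yields K_{4} as a minor, and since treewidth is minor-monotone, tw(G) ≥ tw(K_{4}) = 3. Combining the bounds, tw(G) = 3.

Treewidth 3.
One optimal decomposition is:
Bags: B1 = {2, 5, 9, 11}  B2 = {2, 5, 6, 11}  B3 = {5, 6, 11, 12}  B4 = {4, 6, 11, 12}  B5 = {1, 4, 6, 12}  B6 = {1, 3, 4, 12}  B7 = {1, 3, 4, 10}  B8 = {1, 3, 7, 10}  B9 = {3, 7, 8, 10}
Tree: B1–B2, B2–B3, B3–B4, B4–B5, B5–B6, B6–B7, B7–B8, B8–B9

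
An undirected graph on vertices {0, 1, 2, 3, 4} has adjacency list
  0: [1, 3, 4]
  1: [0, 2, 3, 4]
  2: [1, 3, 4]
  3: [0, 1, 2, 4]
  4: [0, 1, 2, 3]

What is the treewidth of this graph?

A width-3 tree decomposition is:
Bags: B1 = {1, 2, 3, 4}  B2 = {0, 1, 3, 4}
Tree: B1–B2
Every bag has size at most 4, so the width is 4 − 1 = 3 and tw(G) ≤ 3. On the other hand G contains the 4-clique {0, 1, 3, 4}. A clique must lie in a single bag of any decomposition, so no decomposition can have width below 3. Combining the bounds, tw(G) = 3.

3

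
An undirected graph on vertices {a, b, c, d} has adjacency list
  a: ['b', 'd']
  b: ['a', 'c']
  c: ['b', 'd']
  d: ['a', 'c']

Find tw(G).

A width-2 tree decomposition is:
Bags: B1 = {b, c, d}  B2 = {a, b, d}
Tree: B1–B2
Each bag holds 3 vertices, so the decomposition has width 2, which upper-bounds the treewidth. For the lower bound, G contains the cycle b–c–d–a–b, so G is not a forest; only forests have treewidth ≤ 1, hence tw(G) ≥ 2. Therefore the treewidth is 2.

2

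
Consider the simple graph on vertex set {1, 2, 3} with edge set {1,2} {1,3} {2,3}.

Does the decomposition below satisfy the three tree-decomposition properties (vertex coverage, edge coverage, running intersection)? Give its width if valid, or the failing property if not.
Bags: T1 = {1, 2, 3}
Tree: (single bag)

Vertex coverage: the bags together contain {1, 2, 3}, the full vertex set. Edge coverage: each edge of G has both endpoints in at least one bag. Running intersection: for every vertex, the bags containing it form a connected subtree. All three properties hold, so this is a valid tree decomposition of width max|bag| − 1 = 2, and hence tw(G) ≤ 2.

Yes; width 2.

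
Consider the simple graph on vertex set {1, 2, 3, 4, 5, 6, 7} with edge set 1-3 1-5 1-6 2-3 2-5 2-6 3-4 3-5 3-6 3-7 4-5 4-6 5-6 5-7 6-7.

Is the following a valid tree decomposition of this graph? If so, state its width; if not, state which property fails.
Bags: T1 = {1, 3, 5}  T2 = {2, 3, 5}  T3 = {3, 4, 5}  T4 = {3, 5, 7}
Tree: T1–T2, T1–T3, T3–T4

No — vertex 6 appears in no bag.

A tree decomposition must satisfy three properties: every vertex lies in some bag; for every edge, both endpoints lie together in some bag; and for every vertex, the bags containing it form a connected subtree. Here vertex 6 appears in no bag, so the decomposition is invalid.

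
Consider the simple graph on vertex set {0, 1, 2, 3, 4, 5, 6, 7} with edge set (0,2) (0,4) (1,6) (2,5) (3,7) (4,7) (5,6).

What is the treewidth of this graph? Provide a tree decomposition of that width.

Treewidth 1.
One optimal decomposition is:
Bags: B1 = {1, 6}  B2 = {5, 6}  B3 = {2, 5}  B4 = {0, 2}  B5 = {0, 4}  B6 = {4, 7}  B7 = {3, 7}
Tree: B1–B2, B2–B3, B3–B4, B4–B5, B5–B6, B6–B7

The largest bag has 2 vertices, giving width 1; this decomposition certifies tw(G) ≤ 1. G has an edge, so its treewidth is at least 1. Hence tw(G) = 1 exactly.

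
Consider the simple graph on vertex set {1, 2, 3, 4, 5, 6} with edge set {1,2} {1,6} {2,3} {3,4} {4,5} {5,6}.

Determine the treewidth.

A width-2 tree decomposition is:
Bags: B1 = {1, 2, 3}  B2 = {1, 3, 6}  B3 = {3, 5, 6}  B4 = {3, 4, 5}
Tree: B1–B2, B2–B3, B3–B4
Every bag has size at most 3, so the width is 3 − 1 = 2 and tw(G) ≤ 2. For the lower bound, G contains the cycle 3–2–1–6–5–4–3, so G is not a forest; only forests have treewidth ≤ 1, hence tw(G) ≥ 2. Combining the bounds, tw(G) = 2.

2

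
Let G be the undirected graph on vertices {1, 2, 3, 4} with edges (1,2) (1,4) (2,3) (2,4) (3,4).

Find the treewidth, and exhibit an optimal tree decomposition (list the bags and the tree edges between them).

Treewidth 2.
Bags: B1 = {2, 3, 4}  B2 = {1, 2, 4}
Tree: B1–B2

Each bag holds 3 vertices, so the decomposition has width 2, which upper-bounds the treewidth. For the lower bound, the 3 vertices {1, 2, 4} are pairwise adjacent, and any tree decomposition puts a clique entirely inside one bag — forcing width ≥ 2. The upper and lower bounds meet at 2, so that is the treewidth.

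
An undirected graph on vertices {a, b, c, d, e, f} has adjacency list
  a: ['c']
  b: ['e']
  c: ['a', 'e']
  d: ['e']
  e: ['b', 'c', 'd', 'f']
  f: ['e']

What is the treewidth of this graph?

A width-1 tree decomposition is:
Bags: B1 = {d, e}  B2 = {b, e}  B3 = {c, e}  B4 = {a, c}  B5 = {e, f}
Tree: B1–B2, B1–B3, B3–B4, B2–B5
The largest bag has 2 vertices, giving width 1; this decomposition certifies tw(G) ≤ 1. G has an edge, so its treewidth is at least 1. The upper and lower bounds meet at 1, so that is the treewidth.

1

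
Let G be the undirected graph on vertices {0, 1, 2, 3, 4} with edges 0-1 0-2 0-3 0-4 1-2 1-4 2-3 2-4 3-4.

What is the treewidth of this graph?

A width-3 tree decomposition is:
Bags: B1 = {0, 2, 3, 4}  B2 = {0, 1, 2, 4}
Tree: B1–B2
Each bag holds 4 vertices, so the decomposition has width 3, which upper-bounds the treewidth. For the lower bound, the 4 vertices {0, 1, 2, 4} are pairwise adjacent, and any tree decomposition puts a clique entirely inside one bag — forcing width ≥ 3. Combining the bounds, tw(G) = 3.

3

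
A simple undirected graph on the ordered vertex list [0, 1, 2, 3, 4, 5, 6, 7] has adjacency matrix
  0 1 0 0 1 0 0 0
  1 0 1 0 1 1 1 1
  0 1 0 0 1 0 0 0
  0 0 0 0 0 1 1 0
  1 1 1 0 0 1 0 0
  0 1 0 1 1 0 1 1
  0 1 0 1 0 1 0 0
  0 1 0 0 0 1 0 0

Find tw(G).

A width-2 tree decomposition is:
Bags: B1 = {1, 4, 5}  B2 = {1, 5, 6}  B3 = {0, 1, 4}  B4 = {1, 5, 7}  B5 = {3, 5, 6}  B6 = {1, 2, 4}
Tree: B1–B2, B1–B3, B1–B4, B2–B5, B1–B6
Every bag has size at most 3, so the width is 3 − 1 = 2 and tw(G) ≤ 2. For the lower bound, the 3 vertices {0, 1, 4} are pairwise adjacent, and any tree decomposition puts a clique entirely inside one bag — forcing width ≥ 2. Combining the bounds, tw(G) = 2.

2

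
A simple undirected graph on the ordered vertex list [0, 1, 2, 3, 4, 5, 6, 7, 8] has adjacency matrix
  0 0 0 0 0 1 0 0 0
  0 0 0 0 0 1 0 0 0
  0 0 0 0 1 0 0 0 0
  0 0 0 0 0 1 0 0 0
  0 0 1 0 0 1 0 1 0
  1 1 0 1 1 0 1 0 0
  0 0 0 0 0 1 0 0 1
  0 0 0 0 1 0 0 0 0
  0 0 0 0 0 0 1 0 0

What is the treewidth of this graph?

A width-1 tree decomposition is:
Bags: B1 = {0, 5}  B2 = {4, 5}  B3 = {4, 7}  B4 = {5, 6}  B5 = {2, 4}  B6 = {6, 8}  B7 = {1, 5}  B8 = {3, 5}
Tree: B1–B2, B2–B3, B2–B4, B2–B5, B4–B6, B1–B7, B4–B8
Each bag holds 2 vertices, so the decomposition has width 1, which upper-bounds the treewidth. Since G has at least one edge (e.g. 0–5), it is not an edgeless graph, so tw(G) ≥ 1. Therefore the treewidth is 1.

1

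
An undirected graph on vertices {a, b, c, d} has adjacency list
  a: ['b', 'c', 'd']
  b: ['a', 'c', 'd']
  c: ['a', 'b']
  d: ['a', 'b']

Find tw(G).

A width-2 tree decomposition is:
Bags: B1 = {a, b, c}  B2 = {a, b, d}
Tree: B1–B2
Each bag holds 3 vertices, so the decomposition has width 2, which upper-bounds the treewidth. On the other hand G contains the 3-clique {a, b, d}. A clique must lie in a single bag of any decomposition, so no decomposition can have width below 2. The upper and lower bounds meet at 2, so that is the treewidth.

2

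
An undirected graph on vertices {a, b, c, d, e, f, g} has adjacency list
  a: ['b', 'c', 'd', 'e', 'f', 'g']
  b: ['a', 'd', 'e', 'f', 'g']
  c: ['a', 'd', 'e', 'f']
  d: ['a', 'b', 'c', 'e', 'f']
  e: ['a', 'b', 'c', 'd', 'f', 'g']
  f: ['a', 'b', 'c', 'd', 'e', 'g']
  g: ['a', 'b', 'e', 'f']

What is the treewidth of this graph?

A width-4 tree decomposition is:
Bags: B1 = {a, b, e, f, g}  B2 = {a, b, d, e, f}  B3 = {a, c, d, e, f}
Tree: B1–B2, B2–B3
Each bag holds 5 vertices, so the decomposition has width 4, which upper-bounds the treewidth. On the other hand G contains the 5-clique {a, c, d, e, f}. A clique must lie in a single bag of any decomposition, so no decomposition can have width below 4. Combining the bounds, tw(G) = 4.

4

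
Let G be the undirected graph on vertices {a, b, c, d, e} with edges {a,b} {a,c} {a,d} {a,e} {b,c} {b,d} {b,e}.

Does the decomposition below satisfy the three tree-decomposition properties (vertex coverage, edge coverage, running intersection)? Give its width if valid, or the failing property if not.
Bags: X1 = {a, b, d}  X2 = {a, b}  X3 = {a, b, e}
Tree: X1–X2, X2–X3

No — vertex c appears in no bag.

A tree decomposition must satisfy three properties: every vertex lies in some bag; for every edge, both endpoints lie together in some bag; and for every vertex, the bags containing it form a connected subtree. Here vertex c appears in no bag, so the decomposition is invalid.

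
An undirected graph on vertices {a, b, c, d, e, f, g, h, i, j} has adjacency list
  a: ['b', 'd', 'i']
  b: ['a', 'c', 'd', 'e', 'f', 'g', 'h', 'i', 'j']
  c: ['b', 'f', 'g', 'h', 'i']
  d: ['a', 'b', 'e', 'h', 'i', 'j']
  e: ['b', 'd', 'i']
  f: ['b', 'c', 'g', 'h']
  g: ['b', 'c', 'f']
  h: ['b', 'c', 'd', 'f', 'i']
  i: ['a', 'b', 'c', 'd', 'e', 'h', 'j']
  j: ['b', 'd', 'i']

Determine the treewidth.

A width-3 tree decomposition is:
Bags: B1 = {b, d, h, i}  B2 = {a, b, d, i}  B3 = {b, d, e, i}  B4 = {b, c, h, i}  B5 = {b, c, f, h}  B6 = {b, c, f, g}  B7 = {b, d, i, j}
Tree: B1–B2, B1–B3, B1–B4, B4–B5, B5–B6, B1–B7
The largest bag has 4 vertices, giving width 3; this decomposition certifies tw(G) ≤ 3. Conversely, {b, c, f, g} is a clique of size 4, and the vertices of any clique must share a bag in every tree decomposition; so some bag has ≥ 4 vertices and tw(G) ≥ 3. Therefore the treewidth is 3.

3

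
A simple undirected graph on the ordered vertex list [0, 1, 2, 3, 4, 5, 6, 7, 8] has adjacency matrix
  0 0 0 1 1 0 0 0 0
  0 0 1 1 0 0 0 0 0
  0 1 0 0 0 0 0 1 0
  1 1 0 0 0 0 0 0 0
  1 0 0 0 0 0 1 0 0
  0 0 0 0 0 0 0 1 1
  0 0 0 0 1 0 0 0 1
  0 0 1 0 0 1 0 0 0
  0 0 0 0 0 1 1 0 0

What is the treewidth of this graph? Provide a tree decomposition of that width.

Treewidth 2.
One such decomposition:
Bags: B1 = {5, 6, 8}  B2 = {4, 5, 6}  B3 = {0, 4, 5}  B4 = {0, 3, 5}  B5 = {1, 3, 5}  B6 = {1, 2, 5}  B7 = {2, 5, 7}
Tree: B1–B2, B2–B3, B3–B4, B4–B5, B5–B6, B6–B7

Every bag has size at most 3, so the width is 3 − 1 = 2 and tw(G) ≤ 2. For the lower bound, G contains the cycle 5–8–6–4–0–3–1–2–7–5, so G is not a forest; only forests have treewidth ≤ 1, hence tw(G) ≥ 2. Combining the bounds, tw(G) = 2.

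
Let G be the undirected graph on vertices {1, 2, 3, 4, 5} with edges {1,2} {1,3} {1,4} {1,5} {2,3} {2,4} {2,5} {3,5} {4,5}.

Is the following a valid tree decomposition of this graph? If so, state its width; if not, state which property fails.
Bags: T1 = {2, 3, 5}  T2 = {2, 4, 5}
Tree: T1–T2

No — vertex 1 appears in no bag.

A tree decomposition must satisfy three properties: every vertex lies in some bag; for every edge, both endpoints lie together in some bag; and for every vertex, the bags containing it form a connected subtree. Here vertex 1 appears in no bag, so the decomposition is invalid.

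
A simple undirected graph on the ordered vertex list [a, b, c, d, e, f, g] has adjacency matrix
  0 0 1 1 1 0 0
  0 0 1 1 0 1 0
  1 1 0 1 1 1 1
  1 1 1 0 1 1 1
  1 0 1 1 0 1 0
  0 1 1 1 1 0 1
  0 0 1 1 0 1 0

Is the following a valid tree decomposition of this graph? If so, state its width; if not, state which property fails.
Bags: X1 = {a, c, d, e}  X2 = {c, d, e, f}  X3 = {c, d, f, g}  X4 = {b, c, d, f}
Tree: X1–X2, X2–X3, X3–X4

Checking the three conditions: (i) the bags cover all of {a, b, c, d, e, f, g}; (ii) for each edge, some bag contains both endpoints; (iii) the bags containing any fixed vertex form a subtree. All hold, so the decomposition is valid with width 4 − 1 = 3.

Yes; width 3.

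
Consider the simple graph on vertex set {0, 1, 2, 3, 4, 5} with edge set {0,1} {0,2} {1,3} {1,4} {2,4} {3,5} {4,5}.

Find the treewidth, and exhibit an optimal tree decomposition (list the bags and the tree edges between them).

Every bag has size at most 3, so the width is 3 − 1 = 2 and tw(G) ≤ 2. For the lower bound, G contains the cycle 5–3–1–4–5, so G is not a forest; only forests have treewidth ≤ 1, hence tw(G) ≥ 2. Therefore the treewidth is 2.

Treewidth 2.
Bags: B1 = {3, 4, 5}  B2 = {1, 3, 4}  B3 = {1, 2, 4}  B4 = {0, 1, 2}
Tree: B1–B2, B2–B3, B3–B4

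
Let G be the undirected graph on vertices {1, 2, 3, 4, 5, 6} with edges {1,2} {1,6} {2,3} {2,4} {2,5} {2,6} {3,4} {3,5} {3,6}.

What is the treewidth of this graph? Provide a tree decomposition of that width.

The largest bag has 3 vertices, giving width 2; this decomposition certifies tw(G) ≤ 2. For the lower bound, the 3 vertices {1, 2, 6} are pairwise adjacent, and any tree decomposition puts a clique entirely inside one bag — forcing width ≥ 2. Hence tw(G) = 2 exactly.

Treewidth 2.
One such decomposition:
Bags: B1 = {2, 3, 6}  B2 = {2, 3, 5}  B3 = {1, 2, 6}  B4 = {2, 3, 4}
Tree: B1–B2, B1–B3, B2–B4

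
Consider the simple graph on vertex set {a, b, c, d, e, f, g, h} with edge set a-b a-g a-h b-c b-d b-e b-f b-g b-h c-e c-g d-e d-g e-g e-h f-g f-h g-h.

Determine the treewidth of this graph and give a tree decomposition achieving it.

Treewidth 3.
Bags: B1 = {b, e, g, h}  B2 = {b, f, g, h}  B3 = {b, d, e, g}  B4 = {a, b, g, h}  B5 = {b, c, e, g}
Tree: B1–B2, B1–B3, B1–B4, B1–B5

Each bag holds 4 vertices, so the decomposition has width 3, which upper-bounds the treewidth. For the lower bound, the 4 vertices {b, d, e, g} are pairwise adjacent, and any tree decomposition puts a clique entirely inside one bag — forcing width ≥ 3. The upper and lower bounds meet at 3, so that is the treewidth.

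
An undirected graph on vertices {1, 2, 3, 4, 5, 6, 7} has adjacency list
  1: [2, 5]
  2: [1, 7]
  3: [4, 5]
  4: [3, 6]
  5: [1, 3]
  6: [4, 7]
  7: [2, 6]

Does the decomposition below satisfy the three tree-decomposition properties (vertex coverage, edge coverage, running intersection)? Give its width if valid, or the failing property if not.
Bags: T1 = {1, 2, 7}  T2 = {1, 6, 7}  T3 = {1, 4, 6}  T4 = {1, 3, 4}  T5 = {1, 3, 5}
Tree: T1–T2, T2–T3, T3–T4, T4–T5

Every vertex of G appears in some bag (union = {1, 2, 3, 4, 5, 6, 7}); every edge is covered by a bag; and for each vertex v the set of bags containing v is connected in the bag tree. The decomposition is therefore valid. The largest bag has 3 vertices, so the width is 2.

Yes; width 2.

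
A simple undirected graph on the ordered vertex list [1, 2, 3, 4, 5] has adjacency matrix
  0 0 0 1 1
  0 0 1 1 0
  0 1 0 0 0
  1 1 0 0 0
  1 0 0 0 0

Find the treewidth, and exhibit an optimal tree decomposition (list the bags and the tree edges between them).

Treewidth 1.
One such decomposition:
Bags: B1 = {2, 3}  B2 = {2, 4}  B3 = {1, 4}  B4 = {1, 5}
Tree: B1–B2, B2–B3, B3–B4

The largest bag has 2 vertices, giving width 1; this decomposition certifies tw(G) ≤ 1. Any graph with an edge has treewidth ≥ 1, and G has the edge 3–2. Hence tw(G) = 1 exactly.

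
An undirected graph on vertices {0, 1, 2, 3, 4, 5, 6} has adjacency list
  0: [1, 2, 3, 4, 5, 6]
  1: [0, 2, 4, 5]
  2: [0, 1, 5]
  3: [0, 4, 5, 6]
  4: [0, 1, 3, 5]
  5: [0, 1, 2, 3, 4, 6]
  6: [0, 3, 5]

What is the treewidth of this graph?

3

A width-3 tree decomposition is:
Bags: B1 = {0, 1, 4, 5}  B2 = {0, 1, 2, 5}  B3 = {0, 3, 4, 5}  B4 = {0, 3, 5, 6}
Tree: B1–B2, B1–B3, B3–B4
The largest bag has 4 vertices, giving width 3; this decomposition certifies tw(G) ≤ 3. On the other hand G contains the 4-clique {0, 1, 2, 5}. A clique must lie in a single bag of any decomposition, so no decomposition can have width below 3. Therefore the treewidth is 3.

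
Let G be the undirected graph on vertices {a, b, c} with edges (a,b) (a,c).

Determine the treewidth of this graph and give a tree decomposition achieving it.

The largest bag has 2 vertices, giving width 1; this decomposition certifies tw(G) ≤ 1. G has an edge, so its treewidth is at least 1. Hence tw(G) = 1 exactly.

Treewidth 1.
One optimal decomposition is:
Bags: B1 = {a, c}  B2 = {a, b}
Tree: B1–B2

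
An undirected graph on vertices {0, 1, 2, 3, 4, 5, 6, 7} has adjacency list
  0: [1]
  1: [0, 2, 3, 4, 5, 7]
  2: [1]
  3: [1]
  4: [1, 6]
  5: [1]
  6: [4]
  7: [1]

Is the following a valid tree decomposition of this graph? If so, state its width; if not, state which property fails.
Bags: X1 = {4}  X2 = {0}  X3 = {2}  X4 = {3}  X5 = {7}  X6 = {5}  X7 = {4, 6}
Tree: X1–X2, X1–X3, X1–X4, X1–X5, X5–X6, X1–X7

No — vertex 1 appears in no bag.

A tree decomposition must satisfy three properties: every vertex lies in some bag; for every edge, both endpoints lie together in some bag; and for every vertex, the bags containing it form a connected subtree. Here vertex 1 appears in no bag, so the decomposition is invalid.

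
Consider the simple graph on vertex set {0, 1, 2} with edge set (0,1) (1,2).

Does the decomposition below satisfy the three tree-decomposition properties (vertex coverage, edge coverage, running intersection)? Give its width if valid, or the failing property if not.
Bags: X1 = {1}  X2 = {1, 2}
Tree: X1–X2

No — vertex 0 appears in no bag.

A tree decomposition must satisfy three properties: every vertex lies in some bag; for every edge, both endpoints lie together in some bag; and for every vertex, the bags containing it form a connected subtree. Here vertex 0 appears in no bag, so the decomposition is invalid.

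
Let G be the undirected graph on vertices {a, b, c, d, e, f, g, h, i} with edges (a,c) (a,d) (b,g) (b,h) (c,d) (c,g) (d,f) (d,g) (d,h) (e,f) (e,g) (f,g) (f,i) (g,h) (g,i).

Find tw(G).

A width-2 tree decomposition is:
Bags: B1 = {c, d, g}  B2 = {a, c, d}  B3 = {d, f, g}  B4 = {f, g, i}  B5 = {d, g, h}  B6 = {b, g, h}  B7 = {e, f, g}
Tree: B1–B2, B1–B3, B3–B4, B3–B5, B5–B6, B3–B7
The largest bag has 3 vertices, giving width 2; this decomposition certifies tw(G) ≤ 2. Conversely, {d, g, h} is a clique of size 3, and the vertices of any clique must share a bag in every tree decomposition; so some bag has ≥ 3 vertices and tw(G) ≥ 2. Hence tw(G) = 2 exactly.

2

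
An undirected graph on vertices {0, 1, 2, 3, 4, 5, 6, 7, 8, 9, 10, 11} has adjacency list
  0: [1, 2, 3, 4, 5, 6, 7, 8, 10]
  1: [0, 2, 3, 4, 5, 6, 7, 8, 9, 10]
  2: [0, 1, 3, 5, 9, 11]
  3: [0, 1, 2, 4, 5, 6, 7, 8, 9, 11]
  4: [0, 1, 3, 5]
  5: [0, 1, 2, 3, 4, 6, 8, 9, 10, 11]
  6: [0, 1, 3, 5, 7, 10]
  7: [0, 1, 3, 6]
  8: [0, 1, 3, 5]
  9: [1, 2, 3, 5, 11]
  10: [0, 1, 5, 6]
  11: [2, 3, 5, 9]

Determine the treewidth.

A width-4 tree decomposition is:
Bags: B1 = {0, 1, 2, 3, 5}  B2 = {0, 1, 3, 5, 6}  B3 = {1, 2, 3, 5, 9}  B4 = {0, 1, 3, 4, 5}  B5 = {0, 1, 5, 6, 10}  B6 = {0, 1, 3, 6, 7}  B7 = {0, 1, 3, 5, 8}  B8 = {2, 3, 5, 9, 11}
Tree: B1–B2, B1–B3, B1–B4, B2–B5, B2–B6, B4–B7, B3–B8
The largest bag has 5 vertices, giving width 4; this decomposition certifies tw(G) ≤ 4. For the lower bound, the 5 vertices {0, 1, 5, 6, 10} are pairwise adjacent, and any tree decomposition puts a clique entirely inside one bag — forcing width ≥ 4. Hence tw(G) = 4 exactly.

4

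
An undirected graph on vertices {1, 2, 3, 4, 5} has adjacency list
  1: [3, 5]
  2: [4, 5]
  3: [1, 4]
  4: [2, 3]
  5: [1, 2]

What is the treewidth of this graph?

A width-2 tree decomposition is:
Bags: B1 = {2, 4, 5}  B2 = {1, 4, 5}  B3 = {1, 3, 4}
Tree: B1–B2, B2–B3
The largest bag has 3 vertices, giving width 2; this decomposition certifies tw(G) ≤ 2. Since 4–2–5–1–3–4 is a cycle in G, G is not acyclic. Forests are exactly the graphs of treewidth ≤ 1, so tw(G) ≥ 2. Therefore the treewidth is 2.

2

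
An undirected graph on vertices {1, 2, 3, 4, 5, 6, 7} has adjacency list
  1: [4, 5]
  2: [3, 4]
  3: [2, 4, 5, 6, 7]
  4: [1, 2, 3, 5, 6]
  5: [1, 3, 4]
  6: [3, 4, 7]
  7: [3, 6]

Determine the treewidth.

A width-2 tree decomposition is:
Bags: B1 = {3, 4, 6}  B2 = {3, 6, 7}  B3 = {3, 4, 5}  B4 = {2, 3, 4}  B5 = {1, 4, 5}
Tree: B1–B2, B1–B3, B1–B4, B3–B5
Each bag holds 3 vertices, so the decomposition has width 2, which upper-bounds the treewidth. For the lower bound, the 3 vertices {1, 4, 5} are pairwise adjacent, and any tree decomposition puts a clique entirely inside one bag — forcing width ≥ 2. Combining the bounds, tw(G) = 2.

2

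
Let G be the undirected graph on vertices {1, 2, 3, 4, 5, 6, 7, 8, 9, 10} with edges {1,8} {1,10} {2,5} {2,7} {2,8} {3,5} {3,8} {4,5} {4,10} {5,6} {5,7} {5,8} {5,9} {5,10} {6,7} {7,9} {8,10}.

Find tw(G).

2

A width-2 tree decomposition is:
Bags: B1 = {2, 5, 7}  B2 = {5, 6, 7}  B3 = {2, 5, 8}  B4 = {3, 5, 8}  B5 = {5, 7, 9}  B6 = {5, 8, 10}  B7 = {4, 5, 10}  B8 = {1, 8, 10}
Tree: B1–B2, B1–B3, B3–B4, B2–B5, B4–B6, B6–B7, B6–B8
Each bag holds 3 vertices, so the decomposition has width 2, which upper-bounds the treewidth. Conversely, {1, 8, 10} is a clique of size 3, and the vertices of any clique must share a bag in every tree decomposition; so some bag has ≥ 3 vertices and tw(G) ≥ 2. Combining the bounds, tw(G) = 2.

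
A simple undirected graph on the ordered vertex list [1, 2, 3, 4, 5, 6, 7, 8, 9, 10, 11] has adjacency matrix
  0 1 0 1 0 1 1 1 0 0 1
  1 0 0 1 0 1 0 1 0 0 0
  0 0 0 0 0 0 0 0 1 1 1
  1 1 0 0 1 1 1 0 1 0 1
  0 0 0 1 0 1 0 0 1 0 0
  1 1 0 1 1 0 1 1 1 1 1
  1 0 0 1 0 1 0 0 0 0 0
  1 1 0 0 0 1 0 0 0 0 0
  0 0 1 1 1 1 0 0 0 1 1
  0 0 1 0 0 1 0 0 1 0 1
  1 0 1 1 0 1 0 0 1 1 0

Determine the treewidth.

A width-3 tree decomposition is:
Bags: B1 = {1, 2, 4, 6}  B2 = {1, 4, 6, 7}  B3 = {1, 2, 6, 8}  B4 = {1, 4, 6, 11}  B5 = {4, 6, 9, 11}  B6 = {6, 9, 10, 11}  B7 = {4, 5, 6, 9}  B8 = {3, 9, 10, 11}
Tree: B1–B2, B1–B3, B1–B4, B4–B5, B5–B6, B5–B7, B6–B8
The largest bag has 4 vertices, giving width 3; this decomposition certifies tw(G) ≤ 3. Conversely, {3, 9, 10, 11} is a clique of size 4, and the vertices of any clique must share a bag in every tree decomposition; so some bag has ≥ 4 vertices and tw(G) ≥ 3. Combining the bounds, tw(G) = 3.

3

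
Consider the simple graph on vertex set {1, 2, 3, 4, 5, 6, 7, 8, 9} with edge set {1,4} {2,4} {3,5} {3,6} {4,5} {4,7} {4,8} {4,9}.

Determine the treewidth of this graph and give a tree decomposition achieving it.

Every bag has size at most 2, so the width is 2 − 1 = 1 and tw(G) ≤ 1. Any graph with an edge has treewidth ≥ 1, and G has the edge 1–4. The upper and lower bounds meet at 1, so that is the treewidth.

Treewidth 1.
One optimal decomposition is:
Bags: B1 = {1, 4}  B2 = {2, 4}  B3 = {4, 5}  B4 = {3, 5}  B5 = {3, 6}  B6 = {4, 8}  B7 = {4, 9}  B8 = {4, 7}
Tree: B1–B2, B1–B3, B3–B4, B4–B5, B1–B6, B1–B7, B3–B8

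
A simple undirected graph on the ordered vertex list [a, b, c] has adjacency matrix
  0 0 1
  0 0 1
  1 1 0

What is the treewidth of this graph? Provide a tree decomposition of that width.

Treewidth 1.
One such decomposition:
Bags: B1 = {b, c}  B2 = {a, c}
Tree: B1–B2

The largest bag has 2 vertices, giving width 1; this decomposition certifies tw(G) ≤ 1. G has an edge, so its treewidth is at least 1. Hence tw(G) = 1 exactly.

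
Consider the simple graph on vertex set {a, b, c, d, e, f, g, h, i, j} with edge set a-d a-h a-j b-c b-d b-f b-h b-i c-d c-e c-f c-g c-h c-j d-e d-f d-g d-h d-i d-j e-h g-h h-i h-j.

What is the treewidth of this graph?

A width-3 tree decomposition is:
Bags: B1 = {c, d, e, h}  B2 = {c, d, h, j}  B3 = {c, d, g, h}  B4 = {b, c, d, h}  B5 = {a, d, h, j}  B6 = {b, c, d, f}  B7 = {b, d, h, i}
Tree: B1–B2, B1–B3, B2–B4, B2–B5, B4–B6, B4–B7
The largest bag has 4 vertices, giving width 3; this decomposition certifies tw(G) ≤ 3. For the lower bound, the 4 vertices {c, d, g, h} are pairwise adjacent, and any tree decomposition puts a clique entirely inside one bag — forcing width ≥ 3. Hence tw(G) = 3 exactly.

3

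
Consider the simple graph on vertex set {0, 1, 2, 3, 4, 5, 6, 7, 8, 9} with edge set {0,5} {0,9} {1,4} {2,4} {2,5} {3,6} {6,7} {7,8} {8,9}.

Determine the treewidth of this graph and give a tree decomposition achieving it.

The largest bag has 2 vertices, giving width 1; this decomposition certifies tw(G) ≤ 1. G has an edge, so its treewidth is at least 1. Therefore the treewidth is 1.

Treewidth 1.
One optimal decomposition is:
Bags: B1 = {1, 4}  B2 = {2, 4}  B3 = {2, 5}  B4 = {0, 5}  B5 = {0, 9}  B6 = {8, 9}  B7 = {7, 8}  B8 = {6, 7}  B9 = {3, 6}
Tree: B1–B2, B2–B3, B3–B4, B4–B5, B5–B6, B6–B7, B7–B8, B8–B9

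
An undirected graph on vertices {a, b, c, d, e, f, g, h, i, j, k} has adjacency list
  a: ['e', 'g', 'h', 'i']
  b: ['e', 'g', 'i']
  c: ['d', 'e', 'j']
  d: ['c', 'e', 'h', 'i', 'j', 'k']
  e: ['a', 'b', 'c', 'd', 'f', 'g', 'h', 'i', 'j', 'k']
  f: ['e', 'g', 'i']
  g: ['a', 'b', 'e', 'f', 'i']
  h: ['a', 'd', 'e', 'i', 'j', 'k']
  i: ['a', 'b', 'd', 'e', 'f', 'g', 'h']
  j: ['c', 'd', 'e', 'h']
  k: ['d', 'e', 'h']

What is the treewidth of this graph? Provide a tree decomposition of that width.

Treewidth 3.
Bags: B1 = {a, e, h, i}  B2 = {d, e, h, i}  B3 = {a, e, g, i}  B4 = {d, e, h, j}  B5 = {b, e, g, i}  B6 = {d, e, h, k}  B7 = {e, f, g, i}  B8 = {c, d, e, j}
Tree: B1–B2, B1–B3, B2–B4, B3–B5, B4–B6, B3–B7, B4–B8

Every bag has size at most 4, so the width is 4 − 1 = 3 and tw(G) ≤ 3. For the lower bound, the 4 vertices {d, e, h, j} are pairwise adjacent, and any tree decomposition puts a clique entirely inside one bag — forcing width ≥ 3. Hence tw(G) = 3 exactly.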